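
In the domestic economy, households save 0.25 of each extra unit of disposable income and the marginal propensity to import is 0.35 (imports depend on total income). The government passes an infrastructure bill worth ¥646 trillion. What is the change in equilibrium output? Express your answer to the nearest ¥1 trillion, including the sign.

+¥1,077 trillion

MPC = 1 − MPS = 1 − 0.25 = 0.75.
Spending multiplier = 1/(1 − c + m) = 1/(1 − 0.75 + 0.35) = 1/0.6 ≈ 1.667.
ΔY = k × ΔG = (+¥646 trillion) / 0.6 ≈ +¥1,077 trillion.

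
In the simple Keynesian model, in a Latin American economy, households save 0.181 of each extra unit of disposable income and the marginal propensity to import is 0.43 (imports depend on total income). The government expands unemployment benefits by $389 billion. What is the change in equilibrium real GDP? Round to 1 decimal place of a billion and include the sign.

MPC = 1 − MPS = 1 − 0.181 = 0.819.
The transfer change shifts disposable income by +$389 billion, so first-round consumption changes by c·ΔTR = 0.819 × (+$389 billion) = +$318.591 billion.
Expenditure multiplier = 1/(1 − c + m) = 1/(1 − 0.819 + 0.43) = 1/0.611 ≈ 1.637.
The transfer multiplier is c × k ≈ 1.34, so ΔY = k × (c·ΔTR) = (+$318.591 billion) / 0.611 ≈ +$521.4 billion.

+$521.4 billion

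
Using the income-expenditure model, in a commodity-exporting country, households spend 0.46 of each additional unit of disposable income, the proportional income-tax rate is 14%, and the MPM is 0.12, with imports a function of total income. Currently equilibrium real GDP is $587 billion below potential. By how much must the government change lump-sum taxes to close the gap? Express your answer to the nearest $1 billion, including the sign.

Spending multiplier = 1/(1 − c(1−t) + m) = 1/(1 − 0.46×0.86 + 0.12) = 1/0.7244 ≈ 1.38.
Tax multiplier = −c·k = −0.46/0.7244 ≈ −0.635. Need ΔY = +$587 billion, so ΔT = ΔY/(−c·k) = −(+$587 billion) × 0.7244 / 0.46 ≈ −$924 billion.
The government should cut lump-sum taxes by $924 billion.

−$924 billion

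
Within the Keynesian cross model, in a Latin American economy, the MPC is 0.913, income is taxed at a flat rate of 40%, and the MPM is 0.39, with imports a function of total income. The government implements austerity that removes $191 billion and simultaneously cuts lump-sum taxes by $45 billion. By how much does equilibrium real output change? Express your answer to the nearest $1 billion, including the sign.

Expenditure multiplier = 1/(1 − c(1−t) + m) = 1/(1 − 0.913×0.6 + 0.39) = 1/0.8422 ≈ 1.187.
ΔG contributes k·ΔG = (−$191 billion) / 0.8422 ≈ −$226.8 billion.
ΔT of −$45 billion changes first-round spending by −c·ΔT = +$41.085 billion, contributing k·(−c·ΔT) = (+$41.085 billion) / 0.8422 ≈ +$48.8 billion.
Net ΔY = k(ΔG − c·ΔT) = (−$149.915 billion) / 0.8422 ≈ −$178 billion.

−$178 billion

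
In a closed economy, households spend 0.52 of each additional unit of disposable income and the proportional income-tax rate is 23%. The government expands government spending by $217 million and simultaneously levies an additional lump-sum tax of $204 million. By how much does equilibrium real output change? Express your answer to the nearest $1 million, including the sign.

+$185 million

Expenditure multiplier = 1/(1 − c(1−t)) = 1/(1 − 0.52×0.77) = 1/0.5996 ≈ 1.668.
ΔG contributes k·ΔG = (+$217 million) / 0.5996 ≈ +$361.9 million.
ΔT of +$204 million changes first-round spending by −c·ΔT = −$106.08 million, contributing k·(−c·ΔT) = (−$106.08 million) / 0.5996 ≈ −$176.9 million.
Net ΔY = k(ΔG − c·ΔT) = (+$110.92 million) / 0.5996 ≈ +$185 million.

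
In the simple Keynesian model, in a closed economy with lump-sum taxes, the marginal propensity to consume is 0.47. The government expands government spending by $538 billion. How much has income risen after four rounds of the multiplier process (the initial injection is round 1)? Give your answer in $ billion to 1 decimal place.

$965.6 billion

Round 1 adds ΔG = $538 billion; each later round is MPC = 0.47 times the previous.
After 4 rounds: 538 + 252.86 + 118.8442 + 55.856774 = ΔG·(1 − c^4)/(1 − c) = 538 × (1 − 0.04879681)/0.53 ≈ $965.6 billion.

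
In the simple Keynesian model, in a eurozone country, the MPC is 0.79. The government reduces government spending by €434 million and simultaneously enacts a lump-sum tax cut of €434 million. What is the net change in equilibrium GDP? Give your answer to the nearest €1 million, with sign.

Expenditure multiplier = 1/(1 − MPC) = 1/(1 − 0.79) = 1/0.21 ≈ 4.762.
ΔG contributes k·ΔG = (−€434 million) / 0.21 ≈ −€2,066.7 million.
ΔT of −€434 million changes first-round spending by −c·ΔT = +€342.86 million, contributing k·(−c·ΔT) = (+€342.86 million) / 0.21 ≈ +€1,632.7 million.
With ΔG = ΔT and no other leakages, the balanced-budget multiplier is 1, so ΔY = ΔG = −€434 million.

−€434 million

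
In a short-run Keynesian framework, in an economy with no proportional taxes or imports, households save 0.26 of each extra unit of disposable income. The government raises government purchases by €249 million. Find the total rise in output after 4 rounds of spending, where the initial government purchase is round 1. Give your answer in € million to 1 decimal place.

€670.5 million

MPC = 1 − MPS = 1 − 0.26 = 0.74.
Round 1 adds ΔG = €249 million; each later round is MPC = 0.74 times the previous.
After 4 rounds: 249 + 184.26 + 136.3524 + 100.900776 = ΔG·(1 − c^4)/(1 − c) = 249 × (1 − 0.29986576)/0.26 ≈ €670.5 million.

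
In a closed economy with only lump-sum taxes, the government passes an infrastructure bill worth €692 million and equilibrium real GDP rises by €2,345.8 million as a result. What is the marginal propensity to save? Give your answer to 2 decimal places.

0.29

Implied spending multiplier k = ΔY/ΔG = 2,345.8/692 ≈ 3.3899.
Since k = 1/(1 − MPC), MPC = 1 − 1/k = 1 − ΔG/ΔY = 1 − 692/2,345.8 ≈ 0.71.
MPS = 1 − MPC = 0.29.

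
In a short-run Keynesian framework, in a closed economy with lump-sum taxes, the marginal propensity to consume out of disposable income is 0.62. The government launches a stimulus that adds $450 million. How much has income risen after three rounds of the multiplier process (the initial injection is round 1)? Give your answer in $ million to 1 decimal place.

Round 1 adds ΔG = $450 million; each later round is MPC = 0.62 times the previous.
After 3 rounds: 450 + 279 + 172.98 = ΔG·(1 − c^3)/(1 − c) = 450 × (1 − 0.238328)/0.38 ≈ $902 million.

$902.0 million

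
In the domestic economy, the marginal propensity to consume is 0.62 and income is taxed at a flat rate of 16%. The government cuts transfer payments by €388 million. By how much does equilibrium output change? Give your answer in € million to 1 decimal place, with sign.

The transfer change shifts disposable income by −€388 million, so first-round consumption changes by c·ΔTR = 0.62 × (−€388 million) = −€240.56 million.
Expenditure multiplier = 1/(1 − c(1−t)) = 1/(1 − 0.62×0.84) = 1/0.4792 ≈ 2.087.
The transfer multiplier is c × k ≈ 1.294, so ΔY = k × (c·ΔTR) = (−€240.56 million) / 0.4792 ≈ −€502 million.

−€502.0 million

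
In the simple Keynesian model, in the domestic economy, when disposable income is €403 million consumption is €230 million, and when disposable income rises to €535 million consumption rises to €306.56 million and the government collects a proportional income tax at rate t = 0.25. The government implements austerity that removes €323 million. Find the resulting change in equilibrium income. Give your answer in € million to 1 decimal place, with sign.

MPC = ΔC/ΔYd = (306.56 − 230)/(535 − 403) = 76.56/132 = 0.58.
Spending multiplier = 1/(1 − c(1−t)) = 1/(1 − 0.58×0.75) = 1/0.565 ≈ 1.77.
ΔY = k × ΔG = (−€323 million) / 0.565 ≈ −€571.7 million.

−€571.7 million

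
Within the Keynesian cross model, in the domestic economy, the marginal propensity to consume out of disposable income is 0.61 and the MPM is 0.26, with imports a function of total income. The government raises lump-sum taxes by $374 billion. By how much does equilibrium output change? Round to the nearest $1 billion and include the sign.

A lump-sum tax change of +$374 billion shifts disposable income by −$374 billion; first-round consumption changes by −c × ΔT = −0.61 × (+$374 billion) = −$228.14 billion.
Expenditure multiplier = 1/(1 − c + m) = 1/(1 − 0.61 + 0.26) = 1/0.65 ≈ 1.538.
The tax multiplier is −c × k ≈ −0.938, so ΔY = k × (−c·ΔT) = (−$228.14 billion) / 0.65 ≈ −$351 billion.

−$351 billion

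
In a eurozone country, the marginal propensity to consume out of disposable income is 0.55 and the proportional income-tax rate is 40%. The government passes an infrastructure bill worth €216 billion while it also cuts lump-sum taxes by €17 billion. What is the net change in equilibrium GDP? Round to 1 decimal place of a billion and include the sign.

Expenditure multiplier = 1/(1 − c(1−t)) = 1/(1 − 0.55×0.6) = 1/0.67 ≈ 1.493.
ΔG contributes k·ΔG = (+€216 billion) / 0.67 ≈ +€322.4 billion.
ΔT of −€17 billion changes first-round spending by −c·ΔT = +€9.35 billion, contributing k·(−c·ΔT) = (+€9.35 billion) / 0.67 ≈ +€14 billion.
Net ΔY = k(ΔG − c·ΔT) = (+€225.35 billion) / 0.67 ≈ +€336.3 billion.

+€336.3 billion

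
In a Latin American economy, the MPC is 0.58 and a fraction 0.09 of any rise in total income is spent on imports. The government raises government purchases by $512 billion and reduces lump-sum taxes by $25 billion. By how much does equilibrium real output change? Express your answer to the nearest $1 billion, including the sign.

Expenditure multiplier = 1/(1 − c + m) = 1/(1 − 0.58 + 0.09) = 1/0.51 ≈ 1.961.
ΔG contributes k·ΔG = (+$512 billion) / 0.51 ≈ +$1,003.9 billion.
ΔT of −$25 billion changes first-round spending by −c·ΔT = +$14.5 billion, contributing k·(−c·ΔT) = (+$14.5 billion) / 0.51 ≈ +$28.4 billion.
Net ΔY = k(ΔG − c·ΔT) = (+$526.5 billion) / 0.51 ≈ +$1,032 billion.

+$1,032 billion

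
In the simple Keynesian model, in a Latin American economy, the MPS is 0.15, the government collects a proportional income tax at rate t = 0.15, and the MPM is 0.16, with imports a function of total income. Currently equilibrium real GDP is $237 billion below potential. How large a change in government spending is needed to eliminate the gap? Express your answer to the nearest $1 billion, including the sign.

MPC = 1 − MPS = 1 − 0.15 = 0.85.
Spending multiplier = 1/(1 − c(1−t) + m) = 1/(1 − 0.85×0.85 + 0.16) = 1/0.4375 ≈ 2.286.
Need ΔY = +$237 billion, so ΔG = ΔY/k = (+$237 billion) × 0.4375 ≈ +$104 billion.
The government should increase government spending by $104 billion.

+$104 billion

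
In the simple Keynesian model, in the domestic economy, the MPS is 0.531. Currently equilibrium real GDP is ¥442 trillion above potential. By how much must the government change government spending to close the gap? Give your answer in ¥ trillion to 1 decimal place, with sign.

MPC = 1 − MPS = 1 − 0.531 = 0.469.
Spending multiplier = 1/(1 − MPC) = 1/(1 − 0.469) = 1/0.531 ≈ 1.883.
Need ΔY = −¥442 trillion, so ΔG = ΔY/k = (−¥442 trillion) × 0.531 ≈ −¥234.7 trillion.
The government should cut government spending by ¥234.7 trillion.

−¥234.7 trillion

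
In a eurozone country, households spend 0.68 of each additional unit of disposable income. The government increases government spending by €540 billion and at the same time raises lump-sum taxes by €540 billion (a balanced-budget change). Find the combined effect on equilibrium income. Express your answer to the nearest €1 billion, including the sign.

Expenditure multiplier = 1/(1 − MPC) = 1/(1 − 0.68) = 1/0.32 = 3.125.
ΔG contributes k·ΔG = (+€540 billion) / 0.32 = +€1,687.5 billion.
ΔT of +€540 billion changes first-round spending by −c·ΔT = −€367.2 billion, contributing k·(−c·ΔT) = (−€367.2 billion) / 0.32 = −€1,147.5 billion.
With ΔG = ΔT and no other leakages, the balanced-budget multiplier is 1, so ΔY = ΔG = +€540 billion.

+€540 billion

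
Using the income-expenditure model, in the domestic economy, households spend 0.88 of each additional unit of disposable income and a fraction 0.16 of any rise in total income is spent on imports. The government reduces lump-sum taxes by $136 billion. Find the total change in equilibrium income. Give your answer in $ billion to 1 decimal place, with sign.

+$427.4 billion

A lump-sum tax change of −$136 billion shifts disposable income by +$136 billion; first-round consumption changes by −c × ΔT = −0.88 × (−$136 billion) = +$119.68 billion.
Expenditure multiplier = 1/(1 − c + m) = 1/(1 − 0.88 + 0.16) = 1/0.28 ≈ 3.571.
The tax multiplier is −c × k ≈ −3.143, so ΔY = k × (−c·ΔT) = (+$119.68 billion) / 0.28 ≈ +$427.4 billion.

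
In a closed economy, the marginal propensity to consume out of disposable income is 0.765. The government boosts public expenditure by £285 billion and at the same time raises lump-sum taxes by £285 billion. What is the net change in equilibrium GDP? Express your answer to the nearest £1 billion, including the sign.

Expenditure multiplier = 1/(1 − MPC) = 1/(1 − 0.765) = 1/0.235 ≈ 4.255.
ΔG contributes k·ΔG = (+£285 billion) / 0.235 ≈ +£1,212.8 billion.
ΔT of +£285 billion changes first-round spending by −c·ΔT = −£218.025 billion, contributing k·(−c·ΔT) = (−£218.025 billion) / 0.235 ≈ −£927.8 billion.
With ΔG = ΔT and no other leakages, the balanced-budget multiplier is 1, so ΔY = ΔG = +£285 billion.

+£285 billion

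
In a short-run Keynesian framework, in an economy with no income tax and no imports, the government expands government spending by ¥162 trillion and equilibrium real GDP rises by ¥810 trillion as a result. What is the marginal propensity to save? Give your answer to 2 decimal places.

Implied spending multiplier k = ΔY/ΔG = 810/162 = 5.
Since k = 1/(1 − MPC), MPC = 1 − 1/k = 1 − ΔG/ΔY = 1 − 162/810 = 0.80.
MPS = 1 − MPC = 0.20.

0.20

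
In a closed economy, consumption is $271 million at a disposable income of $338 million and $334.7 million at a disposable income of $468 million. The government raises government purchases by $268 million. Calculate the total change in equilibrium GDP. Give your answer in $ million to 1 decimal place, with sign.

MPC = ΔC/ΔYd = (334.7 − 271)/(468 − 338) = 63.7/130 = 0.49.
Expenditure multiplier = 1/(1 − MPC) = 1/(1 − 0.49) = 1/0.51 ≈ 1.961.
ΔY = k × ΔG = (+$268 million) / 0.51 ≈ +$525.5 million.

+$525.5 million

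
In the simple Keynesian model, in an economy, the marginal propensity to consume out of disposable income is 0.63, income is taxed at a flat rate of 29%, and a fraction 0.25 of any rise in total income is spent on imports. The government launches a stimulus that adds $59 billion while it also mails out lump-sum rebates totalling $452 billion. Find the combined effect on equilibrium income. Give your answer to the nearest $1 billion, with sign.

Expenditure multiplier = 1/(1 − c(1−t) + m) = 1/(1 − 0.63×0.71 + 0.25) = 1/0.8027 ≈ 1.246.
ΔG contributes k·ΔG = (+$59 billion) / 0.8027 ≈ +$73.5 billion.
ΔT of −$452 billion changes first-round spending by −c·ΔT = +$284.76 billion, contributing k·(−c·ΔT) = (+$284.76 billion) / 0.8027 ≈ +$354.8 billion.
Net ΔY = k(ΔG − c·ΔT) = (+$343.76 billion) / 0.8027 ≈ +$428 billion.

+$428 billion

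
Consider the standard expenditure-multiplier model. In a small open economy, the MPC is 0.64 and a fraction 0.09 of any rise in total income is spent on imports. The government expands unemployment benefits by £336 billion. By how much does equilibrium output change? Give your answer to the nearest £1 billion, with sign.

+£478 billion

The transfer change shifts disposable income by +£336 billion, so first-round consumption changes by c·ΔTR = 0.64 × (+£336 billion) = +£215.04 billion.
Expenditure multiplier = 1/(1 − c + m) = 1/(1 − 0.64 + 0.09) = 1/0.45 ≈ 2.222.
The transfer multiplier is c × k ≈ 1.422, so ΔY = k × (c·ΔTR) = (+£215.04 billion) / 0.45 ≈ +£478 billion.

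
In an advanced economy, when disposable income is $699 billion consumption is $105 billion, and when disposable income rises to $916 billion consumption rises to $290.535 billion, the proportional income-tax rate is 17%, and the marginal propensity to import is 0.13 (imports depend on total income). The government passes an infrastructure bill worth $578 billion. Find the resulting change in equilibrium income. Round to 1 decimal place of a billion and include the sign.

+$1,375.0 billion

MPC = ΔC/ΔYd = (290.535 − 105)/(916 − 699) = 185.535/217 = 0.855.
Government-spending multiplier = 1/(1 − c(1−t) + m) = 1/(1 − 0.855×0.83 + 0.13) = 1/0.42035 ≈ 2.379.
ΔY = k × ΔG = (+$578 billion) / 0.42035 ≈ +$1,375 billion.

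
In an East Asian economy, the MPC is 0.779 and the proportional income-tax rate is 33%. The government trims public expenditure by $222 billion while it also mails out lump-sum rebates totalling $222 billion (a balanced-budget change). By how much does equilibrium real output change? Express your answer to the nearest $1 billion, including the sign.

Expenditure multiplier = 1/(1 − c(1−t)) = 1/(1 − 0.779×0.67) = 1/0.47807 ≈ 2.092.
ΔG contributes k·ΔG = (−$222 billion) / 0.47807 ≈ −$464.4 billion.
ΔT of −$222 billion changes first-round spending by −c·ΔT = +$172.938 billion, contributing k·(−c·ΔT) = (+$172.938 billion) / 0.47807 ≈ +$361.7 billion.
Net ΔY = k(ΔG − c·ΔT) = (−$49.062 billion) / 0.47807 ≈ −$103 billion.

−$103 billion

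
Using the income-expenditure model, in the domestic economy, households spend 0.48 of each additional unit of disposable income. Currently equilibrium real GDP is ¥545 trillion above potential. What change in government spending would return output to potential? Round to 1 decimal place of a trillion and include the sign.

−¥283.4 trillion

Spending multiplier = 1/(1 − MPC) = 1/(1 − 0.48) = 1/0.52 ≈ 1.923.
Need ΔY = −¥545 trillion, so ΔG = ΔY/k = (−¥545 trillion) × 0.52 = −¥283.4 trillion.
The government should cut government spending by ¥283.4 trillion.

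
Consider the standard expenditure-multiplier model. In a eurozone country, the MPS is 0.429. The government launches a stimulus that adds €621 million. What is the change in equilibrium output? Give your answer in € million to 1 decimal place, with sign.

+€1,447.6 million

MPC = 1 − MPS = 1 − 0.429 = 0.571.
Spending multiplier = 1/(1 − MPC) = 1/(1 − 0.571) = 1/0.429 ≈ 2.331.
ΔY = k × ΔG = (+€621 million) / 0.429 ≈ +€1,447.6 million.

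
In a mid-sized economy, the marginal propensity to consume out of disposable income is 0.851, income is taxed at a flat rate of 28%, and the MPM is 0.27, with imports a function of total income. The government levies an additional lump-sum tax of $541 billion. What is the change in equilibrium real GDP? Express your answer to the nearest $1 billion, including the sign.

A lump-sum tax change of +$541 billion shifts disposable income by −$541 billion; first-round consumption changes by −c × ΔT = −0.851 × (+$541 billion) = −$460.391 billion.
Expenditure multiplier = 1/(1 − c(1−t) + m) = 1/(1 − 0.851×0.72 + 0.27) = 1/0.65728 ≈ 1.521.
The tax multiplier is −c × k ≈ −1.295, so ΔY = k × (−c·ΔT) = (−$460.391 billion) / 0.65728 ≈ −$700 billion.

−$700 billion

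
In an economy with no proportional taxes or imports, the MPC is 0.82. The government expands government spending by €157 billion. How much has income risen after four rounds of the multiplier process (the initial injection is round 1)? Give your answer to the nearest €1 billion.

Round 1 adds ΔG = €157 billion; each later round is MPC = 0.82 times the previous.
After 4 rounds: 157 + 128.74 + 105.5668 + 86.564776 = ΔG·(1 − c^4)/(1 − c) = 157 × (1 − 0.45212176)/0.18 ≈ €478 billion.

€478 billion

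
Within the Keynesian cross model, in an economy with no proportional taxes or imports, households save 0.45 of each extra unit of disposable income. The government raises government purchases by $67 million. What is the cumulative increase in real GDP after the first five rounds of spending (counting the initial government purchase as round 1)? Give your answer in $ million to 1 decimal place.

$141.4 million

MPC = 1 − MPS = 1 − 0.45 = 0.55.
Round 1 adds ΔG = $67 million; each later round is MPC = 0.55 times the previous.
After 5 rounds: 67 + 36.85 + 20.2675 + 11.147125 + 6.13091875 = ΔG·(1 − c^5)/(1 − c) = 67 × (1 − 0.0503284375)/0.45 ≈ $141.4 million.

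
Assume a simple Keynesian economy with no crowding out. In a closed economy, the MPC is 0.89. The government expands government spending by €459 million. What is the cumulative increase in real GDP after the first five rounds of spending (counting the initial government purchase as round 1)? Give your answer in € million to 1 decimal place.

Round 1 adds ΔG = €459 million; each later round is MPC = 0.89 times the previous.
After 5 rounds: 459 + 408.51 + 363.5739 + 323.580771 + 287.98688619 = ΔG·(1 − c^5)/(1 − c) = 459 × (1 − 0.5584059449)/0.11 ≈ €1,842.7 million.

€1,842.7 million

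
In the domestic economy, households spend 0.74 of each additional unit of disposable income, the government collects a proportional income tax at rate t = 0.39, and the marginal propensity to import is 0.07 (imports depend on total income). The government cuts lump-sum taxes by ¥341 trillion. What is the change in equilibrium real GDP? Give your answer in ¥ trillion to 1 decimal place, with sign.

A lump-sum tax change of −¥341 trillion shifts disposable income by +¥341 trillion; first-round consumption changes by −c × ΔT = −0.74 × (−¥341 trillion) = +¥252.34 trillion.
Expenditure multiplier = 1/(1 − c(1−t) + m) = 1/(1 − 0.74×0.61 + 0.07) = 1/0.6186 ≈ 1.617.
The tax multiplier is −c × k ≈ −1.196, so ΔY = k × (−c·ΔT) = (+¥252.34 trillion) / 0.6186 ≈ +¥407.9 trillion.

+¥407.9 trillion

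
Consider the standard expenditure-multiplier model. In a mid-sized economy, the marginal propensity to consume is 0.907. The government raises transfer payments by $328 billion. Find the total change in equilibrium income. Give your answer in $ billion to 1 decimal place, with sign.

The transfer change shifts disposable income by +$328 billion, so first-round consumption changes by c·ΔTR = 0.907 × (+$328 billion) = +$297.496 billion.
Expenditure multiplier = 1/(1 − MPC) = 1/(1 − 0.907) = 1/0.093 ≈ 10.753.
The transfer multiplier is c × k ≈ 9.753, so ΔY = k × (c·ΔTR) = (+$297.496 billion) / 0.093 ≈ +$3,198.9 billion.

+$3,198.9 billion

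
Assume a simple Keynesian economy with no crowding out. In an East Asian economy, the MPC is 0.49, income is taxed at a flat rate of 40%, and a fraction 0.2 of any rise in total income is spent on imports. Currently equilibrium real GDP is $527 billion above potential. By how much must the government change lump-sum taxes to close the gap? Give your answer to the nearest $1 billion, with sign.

+$974 billion

Spending multiplier = 1/(1 − c(1−t) + m) = 1/(1 − 0.49×0.6 + 0.2) = 1/0.906 ≈ 1.104.
Tax multiplier = −c·k = −0.49/0.906 ≈ −0.541. Need ΔY = −$527 billion, so ΔT = ΔY/(−c·k) = −(−$527 billion) × 0.906 / 0.49 ≈ +$974 billion.
The government should raise lump-sum taxes by $974 billion.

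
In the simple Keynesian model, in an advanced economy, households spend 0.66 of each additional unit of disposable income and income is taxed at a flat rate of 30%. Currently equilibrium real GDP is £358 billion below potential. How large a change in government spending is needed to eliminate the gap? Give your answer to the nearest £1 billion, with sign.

+£193 billion

Spending multiplier = 1/(1 − c(1−t)) = 1/(1 − 0.66×0.7) = 1/0.538 ≈ 1.859.
Need ΔY = +£358 billion, so ΔG = ΔY/k = (+£358 billion) × 0.538 ≈ +£193 billion.
The government should increase government spending by £193 billion.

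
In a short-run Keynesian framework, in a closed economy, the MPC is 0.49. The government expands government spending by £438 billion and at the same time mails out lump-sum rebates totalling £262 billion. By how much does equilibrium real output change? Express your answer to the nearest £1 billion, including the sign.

Expenditure multiplier = 1/(1 − MPC) = 1/(1 − 0.49) = 1/0.51 ≈ 1.961.
ΔG contributes k·ΔG = (+£438 billion) / 0.51 ≈ +£858.8 billion.
ΔT of −£262 billion changes first-round spending by −c·ΔT = +£128.38 billion, contributing k·(−c·ΔT) = (+£128.38 billion) / 0.51 ≈ +£251.7 billion.
Net ΔY = k(ΔG − c·ΔT) = (+£566.38 billion) / 0.51 ≈ +£1,111 billion.

+£1,111 billion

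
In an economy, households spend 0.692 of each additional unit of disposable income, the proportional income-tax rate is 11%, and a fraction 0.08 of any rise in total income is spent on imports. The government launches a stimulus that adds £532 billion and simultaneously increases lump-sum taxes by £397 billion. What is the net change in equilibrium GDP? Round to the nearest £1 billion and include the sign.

+£554 billion

Expenditure multiplier = 1/(1 − c(1−t) + m) = 1/(1 − 0.692×0.89 + 0.08) = 1/0.46412 ≈ 2.155.
ΔG contributes k·ΔG = (+£532 billion) / 0.46412 ≈ +£1,146.3 billion.
ΔT of +£397 billion changes first-round spending by −c·ΔT = −£274.724 billion, contributing k·(−c·ΔT) = (−£274.724 billion) / 0.46412 ≈ −£591.9 billion.
Net ΔY = k(ΔG − c·ΔT) = (+£257.276 billion) / 0.46412 ≈ +£554 billion.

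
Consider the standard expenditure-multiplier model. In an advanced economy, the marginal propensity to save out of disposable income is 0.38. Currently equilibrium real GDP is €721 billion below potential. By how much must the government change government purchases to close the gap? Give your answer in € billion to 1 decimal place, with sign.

MPC = 1 − MPS = 1 − 0.38 = 0.62.
Spending multiplier = 1/(1 − MPC) = 1/(1 − 0.62) = 1/0.38 ≈ 2.632.
Need ΔY = +€721 billion, so ΔG = ΔY/k = (+€721 billion) × 0.38 ≈ +€274 billion.
The government should increase government purchases by €274 billion.

+€274.0 billion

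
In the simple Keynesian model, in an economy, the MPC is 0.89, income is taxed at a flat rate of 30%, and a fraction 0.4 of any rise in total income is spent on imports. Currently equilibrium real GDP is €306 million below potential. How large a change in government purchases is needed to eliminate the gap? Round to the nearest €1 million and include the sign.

+€238 million

Spending multiplier = 1/(1 − c(1−t) + m) = 1/(1 − 0.89×0.7 + 0.4) = 1/0.777 ≈ 1.287.
Need ΔY = +€306 million, so ΔG = ΔY/k = (+€306 million) × 0.777 ≈ +€238 million.
The government should increase government purchases by €238 million.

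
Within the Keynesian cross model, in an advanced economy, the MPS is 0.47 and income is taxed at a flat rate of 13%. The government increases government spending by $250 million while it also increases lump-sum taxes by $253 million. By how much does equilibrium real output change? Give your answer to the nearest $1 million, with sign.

+$215 million

MPC = 1 − MPS = 1 − 0.47 = 0.53.
Expenditure multiplier = 1/(1 − c(1−t)) = 1/(1 − 0.53×0.87) = 1/0.5389 ≈ 1.856.
ΔG contributes k·ΔG = (+$250 million) / 0.5389 ≈ +$463.9 million.
ΔT of +$253 million changes first-round spending by −c·ΔT = −$134.09 million, contributing k·(−c·ΔT) = (−$134.09 million) / 0.5389 ≈ −$248.8 million.
Net ΔY = k(ΔG − c·ΔT) = (+$115.91 million) / 0.5389 ≈ +$215 million.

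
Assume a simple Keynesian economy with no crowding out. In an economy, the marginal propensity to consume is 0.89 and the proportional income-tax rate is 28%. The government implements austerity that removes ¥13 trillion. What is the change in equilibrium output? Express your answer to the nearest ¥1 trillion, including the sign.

−¥36 trillion

Government-spending multiplier = 1/(1 − c(1−t)) = 1/(1 − 0.89×0.72) = 1/0.3592 ≈ 2.784.
ΔY = k × ΔG = (−¥13 trillion) / 0.3592 ≈ −¥36 trillion.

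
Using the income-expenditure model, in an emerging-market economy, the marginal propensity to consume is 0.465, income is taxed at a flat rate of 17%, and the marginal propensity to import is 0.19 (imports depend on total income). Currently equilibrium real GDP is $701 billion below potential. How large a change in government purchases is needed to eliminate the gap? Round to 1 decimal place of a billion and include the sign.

Spending multiplier = 1/(1 − c(1−t) + m) = 1/(1 − 0.465×0.83 + 0.19) = 1/0.80405 ≈ 1.244.
Need ΔY = +$701 billion, so ΔG = ΔY/k = (+$701 billion) × 0.80405 ≈ +$563.6 billion.
The government should increase government purchases by $563.6 billion.

+$563.6 billion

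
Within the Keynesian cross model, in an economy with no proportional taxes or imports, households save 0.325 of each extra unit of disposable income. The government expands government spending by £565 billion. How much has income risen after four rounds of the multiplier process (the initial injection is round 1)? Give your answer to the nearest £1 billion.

MPC = 1 − MPS = 1 − 0.325 = 0.675.
Round 1 adds ΔG = £565 billion; each later round is MPC = 0.675 times the previous.
After 4 rounds: 565 + 381.375 + 257.428125 + 173.763984375 = ΔG·(1 − c^4)/(1 − c) = 565 × (1 − 0.207594140625)/0.325 ≈ £1,378 billion.

£1,378 billion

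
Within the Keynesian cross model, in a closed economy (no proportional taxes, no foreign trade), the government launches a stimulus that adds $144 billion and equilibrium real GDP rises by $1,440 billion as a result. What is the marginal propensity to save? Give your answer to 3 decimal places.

0.100

Implied spending multiplier k = ΔY/ΔG = 1,440/144 = 10.
Since k = 1/(1 − MPC), MPC = 1 − 1/k = 1 − ΔG/ΔY = 1 − 144/1,440 = 0.900.
MPS = 1 − MPC = 0.100.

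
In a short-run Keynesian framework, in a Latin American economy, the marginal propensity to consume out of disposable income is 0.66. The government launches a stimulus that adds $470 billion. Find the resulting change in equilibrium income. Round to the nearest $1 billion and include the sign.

Expenditure multiplier = 1/(1 − MPC) = 1/(1 − 0.66) = 1/0.34 ≈ 2.941.
ΔY = k × ΔG = (+$470 billion) / 0.34 ≈ +$1,382 billion.

+$1,382 billion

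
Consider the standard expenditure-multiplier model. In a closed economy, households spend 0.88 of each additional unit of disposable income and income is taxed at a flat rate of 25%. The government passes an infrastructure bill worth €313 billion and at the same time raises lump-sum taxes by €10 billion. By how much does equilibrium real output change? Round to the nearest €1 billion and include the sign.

+€895 billion

Expenditure multiplier = 1/(1 − c(1−t)) = 1/(1 − 0.88×0.75) = 1/0.34 ≈ 2.941.
ΔG contributes k·ΔG = (+€313 billion) / 0.34 ≈ +€920.6 billion.
ΔT of +€10 billion changes first-round spending by −c·ΔT = −€8.8 billion, contributing k·(−c·ΔT) = (−€8.8 billion) / 0.34 ≈ −€25.9 billion.
Net ΔY = k(ΔG − c·ΔT) = (+€304.2 billion) / 0.34 ≈ +€895 billion.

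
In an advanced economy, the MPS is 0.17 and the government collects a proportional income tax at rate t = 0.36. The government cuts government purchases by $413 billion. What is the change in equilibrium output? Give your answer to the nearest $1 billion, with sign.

−$881 billion

MPC = 1 − MPS = 1 − 0.17 = 0.83.
Expenditure multiplier = 1/(1 − c(1−t)) = 1/(1 − 0.83×0.64) = 1/0.4688 ≈ 2.133.
ΔY = k × ΔG = (−$413 billion) / 0.4688 ≈ −$881 billion.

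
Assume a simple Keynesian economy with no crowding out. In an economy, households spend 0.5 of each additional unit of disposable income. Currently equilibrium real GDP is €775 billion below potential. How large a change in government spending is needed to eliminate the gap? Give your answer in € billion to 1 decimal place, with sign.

Spending multiplier = 1/(1 − MPC) = 1/(1 − 0.5) = 1/0.5 = 2.
Need ΔY = +€775 billion, so ΔG = ΔY/k = (+€775 billion) × 0.5 = +€387.5 billion.
The government should increase government spending by €387.5 billion.

+€387.5 billion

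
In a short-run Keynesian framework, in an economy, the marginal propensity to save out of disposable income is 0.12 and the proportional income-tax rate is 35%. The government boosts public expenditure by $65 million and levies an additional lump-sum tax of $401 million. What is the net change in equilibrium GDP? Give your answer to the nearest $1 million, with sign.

MPC = 1 − MPS = 1 − 0.12 = 0.88.
Expenditure multiplier = 1/(1 − c(1−t)) = 1/(1 − 0.88×0.65) = 1/0.428 ≈ 2.336.
ΔG contributes k·ΔG = (+$65 million) / 0.428 ≈ +$151.9 million.
ΔT of +$401 million changes first-round spending by −c·ΔT = −$352.88 million, contributing k·(−c·ΔT) = (−$352.88 million) / 0.428 ≈ −$824.5 million.
Net ΔY = k(ΔG − c·ΔT) = (−$287.88 million) / 0.428 ≈ −$673 million.

−$673 million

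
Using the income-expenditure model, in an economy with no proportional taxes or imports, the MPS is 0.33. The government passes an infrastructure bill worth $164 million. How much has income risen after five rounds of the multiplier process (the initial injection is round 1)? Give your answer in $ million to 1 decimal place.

$429.9 million

MPC = 1 − MPS = 1 − 0.33 = 0.67.
Round 1 adds ΔG = $164 million; each later round is MPC = 0.67 times the previous.
After 5 rounds: 164 + 109.88 + 73.6196 + 49.325132 + 33.04783844 = ΔG·(1 − c^5)/(1 − c) = 164 × (1 − 0.1350125107)/0.33 ≈ $429.9 million.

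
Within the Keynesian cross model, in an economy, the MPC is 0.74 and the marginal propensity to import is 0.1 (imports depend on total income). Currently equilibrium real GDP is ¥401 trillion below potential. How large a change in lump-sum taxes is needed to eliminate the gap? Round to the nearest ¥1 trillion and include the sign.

−¥195 trillion

Spending multiplier = 1/(1 − c + m) = 1/(1 − 0.74 + 0.1) = 1/0.36 ≈ 2.778.
Tax multiplier = −c·k = −0.74/0.36 ≈ −2.056. Need ΔY = +¥401 trillion, so ΔT = ΔY/(−c·k) = −(+¥401 trillion) × 0.36 / 0.74 ≈ −¥195 trillion.
The government should cut lump-sum taxes by ¥195 trillion.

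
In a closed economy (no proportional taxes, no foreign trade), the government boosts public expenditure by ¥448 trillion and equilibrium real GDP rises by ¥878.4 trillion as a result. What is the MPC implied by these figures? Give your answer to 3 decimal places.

Implied spending multiplier k = ΔY/ΔG = 878.4/448 ≈ 1.9607.
Since k = 1/(1 − MPC), MPC = 1 − 1/k = 1 − ΔG/ΔY = 1 − 448/878.4 ≈ 0.490.

0.490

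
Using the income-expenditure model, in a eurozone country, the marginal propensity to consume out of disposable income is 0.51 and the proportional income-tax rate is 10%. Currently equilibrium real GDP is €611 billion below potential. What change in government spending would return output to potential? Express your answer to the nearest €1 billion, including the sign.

+€331 billion

Spending multiplier = 1/(1 − c(1−t)) = 1/(1 − 0.51×0.9) = 1/0.541 ≈ 1.848.
Need ΔY = +€611 billion, so ΔG = ΔY/k = (+€611 billion) × 0.541 ≈ +€331 billion.
The government should increase government spending by €331 billion.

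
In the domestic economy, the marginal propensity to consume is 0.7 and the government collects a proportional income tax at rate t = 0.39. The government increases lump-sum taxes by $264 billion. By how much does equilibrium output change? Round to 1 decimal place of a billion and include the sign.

A lump-sum tax change of +$264 billion shifts disposable income by −$264 billion; first-round consumption changes by −c × ΔT = −0.7 × (+$264 billion) = −$184.8 billion.
Expenditure multiplier = 1/(1 − c(1−t)) = 1/(1 − 0.7×0.61) = 1/0.573 ≈ 1.745.
The tax multiplier is −c × k ≈ −1.222, so ΔY = k × (−c·ΔT) = (−$184.8 billion) / 0.573 ≈ −$322.5 billion.

−$322.5 billion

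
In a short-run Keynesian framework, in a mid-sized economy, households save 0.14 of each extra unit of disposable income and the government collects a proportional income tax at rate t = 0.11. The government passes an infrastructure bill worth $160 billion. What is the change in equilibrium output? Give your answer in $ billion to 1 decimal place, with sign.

+$682.0 billion

MPC = 1 − MPS = 1 − 0.14 = 0.86.
Expenditure multiplier = 1/(1 − c(1−t)) = 1/(1 − 0.86×0.89) = 1/0.2346 ≈ 4.263.
ΔY = k × ΔG = (+$160 billion) / 0.2346 ≈ +$682 billion.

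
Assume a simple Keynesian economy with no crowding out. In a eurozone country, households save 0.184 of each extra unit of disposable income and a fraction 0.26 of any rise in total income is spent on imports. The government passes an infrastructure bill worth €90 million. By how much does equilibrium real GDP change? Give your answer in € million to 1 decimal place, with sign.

+€202.7 million

MPC = 1 − MPS = 1 − 0.184 = 0.816.
Expenditure multiplier = 1/(1 − c + m) = 1/(1 − 0.816 + 0.26) = 1/0.444 ≈ 2.252.
ΔY = k × ΔG = (+€90 million) / 0.444 ≈ +€202.7 million.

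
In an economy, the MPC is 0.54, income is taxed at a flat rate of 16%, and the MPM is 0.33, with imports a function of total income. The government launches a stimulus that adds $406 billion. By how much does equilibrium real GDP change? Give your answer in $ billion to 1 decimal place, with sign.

+$463.3 billion

Expenditure multiplier = 1/(1 − c(1−t) + m) = 1/(1 − 0.54×0.84 + 0.33) = 1/0.8764 ≈ 1.141.
ΔY = k × ΔG = (+$406 billion) / 0.8764 ≈ +$463.3 billion.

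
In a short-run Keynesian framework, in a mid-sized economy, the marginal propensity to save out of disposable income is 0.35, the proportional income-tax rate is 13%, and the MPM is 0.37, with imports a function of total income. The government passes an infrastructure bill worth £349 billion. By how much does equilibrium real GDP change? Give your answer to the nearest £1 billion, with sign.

+£434 billion

MPC = 1 − MPS = 1 − 0.35 = 0.65.
Spending multiplier = 1/(1 − c(1−t) + m) = 1/(1 − 0.65×0.87 + 0.37) = 1/0.8045 ≈ 1.243.
ΔY = k × ΔG = (+£349 billion) / 0.8045 ≈ +£434 billion.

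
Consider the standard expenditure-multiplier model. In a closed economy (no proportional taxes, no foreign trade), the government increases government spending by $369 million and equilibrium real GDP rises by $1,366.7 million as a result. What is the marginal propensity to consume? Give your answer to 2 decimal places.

0.73

Implied spending multiplier k = ΔY/ΔG = 1,366.7/369 ≈ 3.7038.
Since k = 1/(1 − MPC), MPC = 1 − 1/k = 1 − ΔG/ΔY = 1 − 369/1,366.7 ≈ 0.73.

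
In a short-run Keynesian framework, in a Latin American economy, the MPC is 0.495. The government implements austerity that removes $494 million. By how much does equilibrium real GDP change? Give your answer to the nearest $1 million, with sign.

−$978 million

Spending multiplier = 1/(1 − MPC) = 1/(1 − 0.495) = 1/0.505 ≈ 1.98.
ΔY = k × ΔG = (−$494 million) / 0.505 ≈ −$978 million.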